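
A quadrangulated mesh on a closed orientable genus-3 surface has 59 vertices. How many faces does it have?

χ = 2 − 2·3 = -4, and every face is a square so 4F = 2E.
V − E + F = -4 with E = 4F/2 gives 59 − (4/2 − 1)·F = -4, so F = 63 and E = 126.

63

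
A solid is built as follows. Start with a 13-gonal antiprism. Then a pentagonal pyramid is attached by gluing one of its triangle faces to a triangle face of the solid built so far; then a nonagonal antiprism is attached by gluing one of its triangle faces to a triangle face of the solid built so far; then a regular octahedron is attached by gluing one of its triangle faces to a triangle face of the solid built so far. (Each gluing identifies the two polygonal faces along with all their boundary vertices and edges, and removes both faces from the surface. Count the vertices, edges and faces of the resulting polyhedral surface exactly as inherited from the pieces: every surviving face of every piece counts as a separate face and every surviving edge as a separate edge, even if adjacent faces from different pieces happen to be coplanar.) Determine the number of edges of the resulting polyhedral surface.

A 13-gonal antiprism: V=26, E=52, F=28.
Attach a pentagonal pyramid (V=6, E=10, F=6) along a 3-gon: merge 3 vertices and 3 edges, delete both glued faces → V=29, E=59, F=32.
Attach a nonagonal antiprism (V=18, E=36, F=20) along a 3-gon: merge 3 vertices and 3 edges, delete both glued faces → V=44, E=92, F=50.
Attach a regular octahedron (V=6, E=12, F=8) along a 3-gon: merge 3 vertices and 3 edges, delete both glued faces → V=47, E=101, F=56.
Check: V − E + F = 47 − 101 + 56 = 2.

101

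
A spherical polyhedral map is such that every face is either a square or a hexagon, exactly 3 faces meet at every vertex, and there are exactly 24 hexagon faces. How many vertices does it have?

56

Let x be the number of squares; then F = 24 + x.
Edge–face incidences: 2E = 6·24 + 4·x = 144 + 4x.
Every vertex has degree 3, so 3V = 2E.
Euler: V − E + F = 2 ⇒ (2E)/3 − E + (24 + x) = 2.
Multiply by 6: 2·(2E) − 3·(2E) + 6·(24 + x) = 12, i.e. 144 + 6x − (144 + 4x) = 12.
Collecting terms: 2x = 12, so x = 6.
Then 2E = 144 + 4·6 = 168, so E = 84, V = 2E/3 = 56, F = 24 + 6 = 30.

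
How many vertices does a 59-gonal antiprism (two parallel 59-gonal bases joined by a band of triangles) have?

An antiprism on an n-gon has two n-gon caps and 2n triangles: V = 2·59 = 118, E = 4·59 = 236, F = 2·59 + 2 = 120.

118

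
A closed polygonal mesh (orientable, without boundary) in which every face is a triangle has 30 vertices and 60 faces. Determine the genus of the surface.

1

Every face is a triangle, so 2E = 3·60 = 180, giving E = 90.
χ = V − E + F = 30 − 90 + 60 = 0.
For a closed orientable surface χ = 2 − 2g, so g = (2 − (0))/2 = 1.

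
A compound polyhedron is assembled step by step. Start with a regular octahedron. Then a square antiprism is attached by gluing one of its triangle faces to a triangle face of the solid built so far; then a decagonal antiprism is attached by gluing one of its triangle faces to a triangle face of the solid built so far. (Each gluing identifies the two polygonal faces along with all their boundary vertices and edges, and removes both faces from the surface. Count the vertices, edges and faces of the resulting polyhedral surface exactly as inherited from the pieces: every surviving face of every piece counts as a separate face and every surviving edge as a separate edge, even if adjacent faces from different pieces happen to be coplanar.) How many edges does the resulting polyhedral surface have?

A regular octahedron: V=6, E=12, F=8.
Attach a square antiprism (V=8, E=16, F=10) along a 3-gon: merge 3 vertices and 3 edges, delete both glued faces → V=11, E=25, F=16.
Attach a decagonal antiprism (V=20, E=40, F=22) along a 3-gon: merge 3 vertices and 3 edges, delete both glued faces → V=28, E=62, F=36.
Check: V − E + F = 28 − 62 + 36 = 2.

62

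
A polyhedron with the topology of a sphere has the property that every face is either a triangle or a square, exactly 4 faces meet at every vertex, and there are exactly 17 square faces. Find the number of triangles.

Let x be the number of triangles; then F = 17 + x.
Edge–face incidences: 2E = 4·17 + 3·x = 68 + 3x.
Every vertex has degree 4, so 4V = 2E.
Euler: V − E + F = 2 ⇒ (2E)/4 − E + (17 + x) = 2.
Multiply by 8: 2·(2E) − 4·(2E) + 8·(17 + x) = 16, i.e. 136 + 8x − 2·(68 + 3x) = 16.
Collecting terms: 2x = 16, so x = 8.
Then 2E = 68 + 3·8 = 92, so E = 46, V = 2E/4 = 23, F = 17 + 8 = 25.

8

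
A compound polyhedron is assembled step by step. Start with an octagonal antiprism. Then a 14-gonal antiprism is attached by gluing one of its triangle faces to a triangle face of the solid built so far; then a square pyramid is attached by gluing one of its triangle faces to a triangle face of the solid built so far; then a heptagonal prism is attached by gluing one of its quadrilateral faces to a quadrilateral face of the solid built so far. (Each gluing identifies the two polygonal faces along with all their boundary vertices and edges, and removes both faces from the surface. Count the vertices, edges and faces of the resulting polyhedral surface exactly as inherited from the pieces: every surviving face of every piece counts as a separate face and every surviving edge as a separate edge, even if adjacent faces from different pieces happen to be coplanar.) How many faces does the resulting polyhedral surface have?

56

An octagonal antiprism: V=16, E=32, F=18.
Attach a 14-gonal antiprism (V=28, E=56, F=30) along a 3-gon: merge 3 vertices and 3 edges, delete both glued faces → V=41, E=85, F=46.
Attach a square pyramid (V=5, E=8, F=5) along a 3-gon: merge 3 vertices and 3 edges, delete both glued faces → V=43, E=90, F=49.
Attach a heptagonal prism (V=14, E=21, F=9) along a 4-gon: merge 4 vertices and 4 edges, delete both glued faces → V=53, E=107, F=56.
Check: V − E + F = 53 − 107 + 56 = 2.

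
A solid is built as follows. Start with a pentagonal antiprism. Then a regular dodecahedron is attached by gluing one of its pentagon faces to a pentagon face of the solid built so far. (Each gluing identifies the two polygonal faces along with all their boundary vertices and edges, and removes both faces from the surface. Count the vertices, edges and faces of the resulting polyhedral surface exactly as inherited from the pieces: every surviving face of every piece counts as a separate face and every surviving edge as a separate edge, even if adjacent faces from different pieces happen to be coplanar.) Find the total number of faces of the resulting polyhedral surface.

A pentagonal antiprism: V=10, E=20, F=12.
Attach a regular dodecahedron (V=20, E=30, F=12) along a 5-gon: merge 5 vertices and 5 edges, delete both glued faces → V=25, E=45, F=22.
Check: V − E + F = 25 − 45 + 22 = 2.

22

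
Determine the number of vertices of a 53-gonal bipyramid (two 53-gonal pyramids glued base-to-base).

55

A bipyramid over an n-gon has 2n triangular faces and n + 2 vertices: V = 53 + 2 = 55, E = 3·53 = 159, F = 2·53 = 106.
Check: V − E + F = 55 − 159 + 106 = 2.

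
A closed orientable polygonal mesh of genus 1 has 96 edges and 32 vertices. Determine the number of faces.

For a closed orientable surface of genus 1, χ = 2 − 2·1 = 0.
F = 0 − V + E = 0 − 32 + 96 = 64.

64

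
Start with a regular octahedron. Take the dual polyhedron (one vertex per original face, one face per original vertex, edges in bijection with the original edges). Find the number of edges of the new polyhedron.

12

The base solid has V = 6, E = 12, F = 8.
The dual swaps V and F and preserves E: V′ = F = 8, E′ = E = 12, F′ = V = 6.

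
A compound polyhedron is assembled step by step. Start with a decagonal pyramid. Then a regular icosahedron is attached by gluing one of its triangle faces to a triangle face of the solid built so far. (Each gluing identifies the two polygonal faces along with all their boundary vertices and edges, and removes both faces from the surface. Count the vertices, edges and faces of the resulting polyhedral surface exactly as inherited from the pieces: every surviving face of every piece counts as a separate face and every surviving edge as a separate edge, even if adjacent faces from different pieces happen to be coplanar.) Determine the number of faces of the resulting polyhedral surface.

A decagonal pyramid: V=11, E=20, F=11.
Attach a regular icosahedron (V=12, E=30, F=20) along a 3-gon: merge 3 vertices and 3 edges, delete both glued faces → V=20, E=47, F=29.
Check: V − E + F = 20 − 47 + 29 = 2.

29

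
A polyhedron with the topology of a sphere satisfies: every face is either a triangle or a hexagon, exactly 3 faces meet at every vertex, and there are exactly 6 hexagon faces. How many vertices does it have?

Let x be the number of triangles; then F = 6 + x.
Edge–face incidences: 2E = 6·6 + 3·x = 36 + 3x.
Every vertex has degree 3, so 3V = 2E.
Euler: V − E + F = 2 ⇒ (2E)/3 − E + (6 + x) = 2.
Multiply by 6: 2·(2E) − 3·(2E) + 6·(6 + x) = 12, i.e. 36 + 6x − (36 + 3x) = 12.
Collecting terms: 3x = 12, so x = 4.
Then 2E = 36 + 3·4 = 48, so E = 24, V = 2E/3 = 16, F = 6 + 4 = 10.

16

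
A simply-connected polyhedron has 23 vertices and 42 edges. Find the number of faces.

Here V − E + F = 2.
F = 2 − V + E = 2 − 23 + 42 = 21.

21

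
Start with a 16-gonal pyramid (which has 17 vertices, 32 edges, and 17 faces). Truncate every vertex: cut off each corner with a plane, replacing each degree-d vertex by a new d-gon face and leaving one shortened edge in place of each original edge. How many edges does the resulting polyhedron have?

Truncation replaces each original edge-end by a new vertex, so V′ = 2E = 64.
Each original edge survives, and each old vertex of degree d contributes d new edges; summing degrees gives Σd = 2E, so E′ = E + 2E = 3E = 96.
Each original face survives and each original vertex becomes one new face: F′ = F + V = 34.

96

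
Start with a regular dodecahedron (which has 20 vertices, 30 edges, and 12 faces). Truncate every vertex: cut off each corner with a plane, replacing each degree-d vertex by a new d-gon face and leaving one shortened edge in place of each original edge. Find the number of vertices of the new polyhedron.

Truncation replaces each original edge-end by a new vertex, so V′ = 2E = 60.
Each original edge survives, and each old vertex of degree d contributes d new edges; summing degrees gives Σd = 2E, so E′ = E + 2E = 3E = 90.
Each original face survives and each original vertex becomes one new face: F′ = F + V = 32.

60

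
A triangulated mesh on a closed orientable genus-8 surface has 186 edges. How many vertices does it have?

χ = 2 − 2·8 = -14, and every face is a triangle so 3F = 2E.
F = 2E/3 = 124. Then V = -14 + E − F = -14 + 186 − 124 = 48.

48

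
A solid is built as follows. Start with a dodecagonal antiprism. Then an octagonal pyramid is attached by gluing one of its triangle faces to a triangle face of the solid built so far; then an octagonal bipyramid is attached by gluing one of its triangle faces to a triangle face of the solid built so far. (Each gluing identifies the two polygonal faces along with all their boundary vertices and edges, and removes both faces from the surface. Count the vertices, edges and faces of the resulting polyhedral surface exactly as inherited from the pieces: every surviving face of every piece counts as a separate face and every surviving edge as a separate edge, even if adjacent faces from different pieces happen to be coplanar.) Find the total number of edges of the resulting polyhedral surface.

82

A dodecagonal antiprism: V=24, E=48, F=26.
Attach an octagonal pyramid (V=9, E=16, F=9) along a 3-gon: merge 3 vertices and 3 edges, delete both glued faces → V=30, E=61, F=33.
Attach an octagonal bipyramid (V=10, E=24, F=16) along a 3-gon: merge 3 vertices and 3 edges, delete both glued faces → V=37, E=82, F=47.
Check: V − E + F = 37 − 82 + 47 = 2.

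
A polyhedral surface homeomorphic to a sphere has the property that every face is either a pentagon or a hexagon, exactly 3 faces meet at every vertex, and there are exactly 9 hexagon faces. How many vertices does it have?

Let x be the number of pentagons; then F = 9 + x.
Edge–face incidences: 2E = 6·9 + 5·x = 54 + 5x.
Every vertex has degree 3, so 3V = 2E.
Euler: V − E + F = 2 ⇒ (2E)/3 − E + (9 + x) = 2.
Multiply by 6: 2·(2E) − 3·(2E) + 6·(9 + x) = 12, i.e. 54 + 6x − (54 + 5x) = 12.
Collecting terms: x = 12.
Then 2E = 54 + 5·12 = 114, so E = 57, V = 2E/3 = 38, F = 9 + 12 = 21.

38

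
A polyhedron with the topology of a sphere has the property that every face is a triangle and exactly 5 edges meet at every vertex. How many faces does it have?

20

Each face has 3 edges and each edge borders two faces, so 2E = 3F.
Each vertex has degree 5, so 5V = 2E and hence V = 3F/5.
Euler: V − E + F = 2 ⇒ (3F/5) − (3F/2) + F = 2.
Multiply by 10: (6 − 15 + 10)F = 20, i.e. 1F = 20.
So F = 20, E = 3·20/2 = 30, V = 3·20/5 = 12.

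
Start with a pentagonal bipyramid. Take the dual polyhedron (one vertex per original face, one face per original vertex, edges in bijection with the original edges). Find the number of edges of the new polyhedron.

15

The base solid has V = 7, E = 15, F = 10.
The dual swaps V and F and preserves E: V′ = F = 10, E′ = E = 15, F′ = V = 7.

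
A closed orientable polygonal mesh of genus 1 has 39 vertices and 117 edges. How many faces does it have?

For a closed orientable surface of genus 1, χ = 2 − 2·1 = 0.
F = 0 − V + E = 0 − 39 + 117 = 78.

78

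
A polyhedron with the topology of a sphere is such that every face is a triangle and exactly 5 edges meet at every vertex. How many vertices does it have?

12

Each face has 3 edges and each edge borders two faces, so 2E = 3F.
Each vertex has degree 5, so 5V = 2E and hence V = 3F/5.
Euler: V − E + F = 2 ⇒ (3F/5) − (3F/2) + F = 2.
Multiply by 10: (6 − 15 + 10)F = 20, i.e. 1F = 20.
So F = 20, E = 3·20/2 = 30, V = 3·20/5 = 12.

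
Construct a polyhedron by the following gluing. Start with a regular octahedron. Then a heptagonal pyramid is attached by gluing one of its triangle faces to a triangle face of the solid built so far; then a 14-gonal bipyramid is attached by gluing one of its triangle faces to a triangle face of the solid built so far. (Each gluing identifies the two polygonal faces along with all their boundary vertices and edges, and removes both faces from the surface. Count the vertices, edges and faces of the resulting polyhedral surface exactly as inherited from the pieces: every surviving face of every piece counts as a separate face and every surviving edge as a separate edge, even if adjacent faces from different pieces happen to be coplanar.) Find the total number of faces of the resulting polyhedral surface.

40

A regular octahedron: V=6, E=12, F=8.
Attach a heptagonal pyramid (V=8, E=14, F=8) along a 3-gon: merge 3 vertices and 3 edges, delete both glued faces → V=11, E=23, F=14.
Attach a 14-gonal bipyramid (V=16, E=42, F=28) along a 3-gon: merge 3 vertices and 3 edges, delete both glued faces → V=24, E=62, F=40.
Check: V − E + F = 24 − 62 + 40 = 2.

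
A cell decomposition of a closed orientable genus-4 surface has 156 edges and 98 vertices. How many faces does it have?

52

For a closed orientable surface of genus 4, χ = 2 − 2·4 = -6.
F = -6 − V + E = -6 − 98 + 156 = 52.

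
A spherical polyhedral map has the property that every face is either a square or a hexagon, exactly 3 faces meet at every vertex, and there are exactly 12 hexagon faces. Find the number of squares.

Let x be the number of squares; then F = 12 + x.
Edge–face incidences: 2E = 6·12 + 4·x = 72 + 4x.
Every vertex has degree 3, so 3V = 2E.
Euler: V − E + F = 2 ⇒ (2E)/3 − E + (12 + x) = 2.
Multiply by 6: 2·(2E) − 3·(2E) + 6·(12 + x) = 12, i.e. 72 + 6x − (72 + 4x) = 12.
Collecting terms: 2x = 12, so x = 6.
Then 2E = 72 + 4·6 = 96, so E = 48, V = 2E/3 = 32, F = 12 + 6 = 18.

6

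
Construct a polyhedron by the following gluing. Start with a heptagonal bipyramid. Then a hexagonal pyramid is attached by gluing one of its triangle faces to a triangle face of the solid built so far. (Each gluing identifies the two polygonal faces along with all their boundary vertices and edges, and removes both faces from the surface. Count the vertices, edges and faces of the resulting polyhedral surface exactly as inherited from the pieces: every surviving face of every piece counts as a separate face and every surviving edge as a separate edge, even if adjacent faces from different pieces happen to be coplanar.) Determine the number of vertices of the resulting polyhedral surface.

13

A heptagonal bipyramid: V=9, E=21, F=14.
Attach a hexagonal pyramid (V=7, E=12, F=7) along a 3-gon: merge 3 vertices and 3 edges, delete both glued faces → V=13, E=30, F=19.
Check: V − E + F = 13 − 30 + 19 = 2.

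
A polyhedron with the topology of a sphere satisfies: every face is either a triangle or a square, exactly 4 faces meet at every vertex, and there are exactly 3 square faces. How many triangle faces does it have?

Let x be the number of triangles; then F = 3 + x.
Edge–face incidences: 2E = 4·3 + 3·x = 12 + 3x.
Every vertex has degree 4, so 4V = 2E.
Euler: V − E + F = 2 ⇒ (2E)/4 − E + (3 + x) = 2.
Multiply by 8: 2·(2E) − 4·(2E) + 8·(3 + x) = 16, i.e. 24 + 8x − 2·(12 + 3x) = 16.
Collecting terms: 2x = 16, so x = 8.
Then 2E = 12 + 3·8 = 36, so E = 18, V = 2E/4 = 9, F = 3 + 8 = 11.

8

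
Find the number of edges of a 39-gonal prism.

117

A prism on an n-gon has two n-gon bases and n rectangular sides: V = 2·39 = 78, E = 3·39 = 117, F = 39 + 2 = 41.
Check: V − E + F = 78 − 117 + 41 = 2.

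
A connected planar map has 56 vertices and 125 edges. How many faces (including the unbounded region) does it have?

71

Euler's formula for a connected plane graph: V − E + F = 2, so F = 2 − 56 + 125 = 71.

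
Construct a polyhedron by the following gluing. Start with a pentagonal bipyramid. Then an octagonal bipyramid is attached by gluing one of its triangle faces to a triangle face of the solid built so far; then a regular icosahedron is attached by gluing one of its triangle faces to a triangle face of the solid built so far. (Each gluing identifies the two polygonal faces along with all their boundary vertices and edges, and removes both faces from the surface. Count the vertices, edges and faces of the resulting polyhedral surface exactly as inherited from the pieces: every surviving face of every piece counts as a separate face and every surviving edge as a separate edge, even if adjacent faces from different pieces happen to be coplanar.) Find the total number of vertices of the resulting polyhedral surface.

A pentagonal bipyramid: V=7, E=15, F=10.
Attach an octagonal bipyramid (V=10, E=24, F=16) along a 3-gon: merge 3 vertices and 3 edges, delete both glued faces → V=14, E=36, F=24.
Attach a regular icosahedron (V=12, E=30, F=20) along a 3-gon: merge 3 vertices and 3 edges, delete both glued faces → V=23, E=63, F=42.
Check: V − E + F = 23 − 63 + 42 = 2.

23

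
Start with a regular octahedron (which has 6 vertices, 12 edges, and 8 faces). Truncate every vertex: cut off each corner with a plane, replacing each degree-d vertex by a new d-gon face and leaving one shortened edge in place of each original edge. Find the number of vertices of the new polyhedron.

Truncation replaces each original edge-end by a new vertex, so V′ = 2E = 24.
Each original edge survives, and each old vertex of degree d contributes d new edges; summing degrees gives Σd = 2E, so E′ = E + 2E = 3E = 36.
Each original face survives and each original vertex becomes one new face: F′ = F + V = 14.

24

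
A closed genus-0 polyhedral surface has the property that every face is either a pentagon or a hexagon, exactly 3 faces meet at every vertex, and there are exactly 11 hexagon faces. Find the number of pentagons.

Let x be the number of pentagons; then F = 11 + x.
Edge–face incidences: 2E = 6·11 + 5·x = 66 + 5x.
Every vertex has degree 3, so 3V = 2E.
Euler: V − E + F = 2 ⇒ (2E)/3 − E + (11 + x) = 2.
Multiply by 6: 2·(2E) − 3·(2E) + 6·(11 + x) = 12, i.e. 66 + 6x − (66 + 5x) = 12.
Collecting terms: x = 12.
Then 2E = 66 + 5·12 = 126, so E = 63, V = 2E/3 = 42, F = 11 + 12 = 23.

12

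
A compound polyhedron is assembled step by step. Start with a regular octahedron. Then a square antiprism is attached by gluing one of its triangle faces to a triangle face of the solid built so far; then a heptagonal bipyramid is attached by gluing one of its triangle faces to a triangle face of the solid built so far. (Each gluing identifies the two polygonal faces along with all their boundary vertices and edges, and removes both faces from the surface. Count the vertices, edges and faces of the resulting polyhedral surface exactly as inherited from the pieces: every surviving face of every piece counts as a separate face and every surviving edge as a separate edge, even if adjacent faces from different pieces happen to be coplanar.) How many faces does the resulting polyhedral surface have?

28

A regular octahedron: V=6, E=12, F=8.
Attach a square antiprism (V=8, E=16, F=10) along a 3-gon: merge 3 vertices and 3 edges, delete both glued faces → V=11, E=25, F=16.
Attach a heptagonal bipyramid (V=9, E=21, F=14) along a 3-gon: merge 3 vertices and 3 edges, delete both glued faces → V=17, E=43, F=28.
Check: V − E + F = 17 − 43 + 28 = 2.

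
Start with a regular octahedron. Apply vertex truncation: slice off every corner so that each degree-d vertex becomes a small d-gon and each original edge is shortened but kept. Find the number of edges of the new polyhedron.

The base solid has V = 6, E = 12, F = 8.
Truncation replaces each original edge-end by a new vertex, so V′ = 2E = 24.
Each original edge survives, and each old vertex of degree d contributes d new edges; summing degrees gives Σd = 2E, so E′ = E + 2E = 3E = 36.
Each original face survives and each original vertex becomes one new face: F′ = F + V = 14.

36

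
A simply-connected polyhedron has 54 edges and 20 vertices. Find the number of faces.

Here V − E + F = 2.
F = 2 − V + E = 2 − 20 + 54 = 36.

36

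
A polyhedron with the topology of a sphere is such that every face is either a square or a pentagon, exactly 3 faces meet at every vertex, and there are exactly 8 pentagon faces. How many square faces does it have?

2

Let x be the number of squares; then F = 8 + x.
Edge–face incidences: 2E = 5·8 + 4·x = 40 + 4x.
Every vertex has degree 3, so 3V = 2E.
Euler: V − E + F = 2 ⇒ (2E)/3 − E + (8 + x) = 2.
Multiply by 6: 2·(2E) − 3·(2E) + 6·(8 + x) = 12, i.e. 48 + 6x − (40 + 4x) = 12.
Collecting terms: 2x + 8 = 12, so 2x = 4, so x = 2.
Then 2E = 40 + 4·2 = 48, so E = 24, V = 2E/3 = 16, F = 8 + 2 = 10.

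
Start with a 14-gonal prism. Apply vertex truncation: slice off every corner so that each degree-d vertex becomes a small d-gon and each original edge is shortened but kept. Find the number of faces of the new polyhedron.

44

The base solid has V = 28, E = 42, F = 16.
Truncation replaces each original edge-end by a new vertex, so V′ = 2E = 84.
Each original edge survives, and each old vertex of degree d contributes d new edges; summing degrees gives Σd = 2E, so E′ = E + 2E = 3E = 126.
Each original face survives and each original vertex becomes one new face: F′ = F + V = 44.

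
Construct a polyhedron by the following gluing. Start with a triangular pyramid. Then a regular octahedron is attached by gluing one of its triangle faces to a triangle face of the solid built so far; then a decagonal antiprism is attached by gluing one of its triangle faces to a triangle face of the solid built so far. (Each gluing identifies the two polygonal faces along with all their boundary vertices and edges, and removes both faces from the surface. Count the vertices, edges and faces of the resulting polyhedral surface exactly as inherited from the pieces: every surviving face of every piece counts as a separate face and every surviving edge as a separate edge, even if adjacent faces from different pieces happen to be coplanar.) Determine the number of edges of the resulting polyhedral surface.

52

A triangular pyramid: V=4, E=6, F=4.
Attach a regular octahedron (V=6, E=12, F=8) along a 3-gon: merge 3 vertices and 3 edges, delete both glued faces → V=7, E=15, F=10.
Attach a decagonal antiprism (V=20, E=40, F=22) along a 3-gon: merge 3 vertices and 3 edges, delete both glued faces → V=24, E=52, F=30.
Check: V − E + F = 24 − 52 + 30 = 2.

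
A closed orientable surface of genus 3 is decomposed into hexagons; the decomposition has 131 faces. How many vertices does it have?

χ = 2 − 2·3 = -4, and every face is a hexagon so 6F = 2E.
E = 6·131/2 = 393. Then V = -4 + E − F = -4 + 393 − 131 = 258.

258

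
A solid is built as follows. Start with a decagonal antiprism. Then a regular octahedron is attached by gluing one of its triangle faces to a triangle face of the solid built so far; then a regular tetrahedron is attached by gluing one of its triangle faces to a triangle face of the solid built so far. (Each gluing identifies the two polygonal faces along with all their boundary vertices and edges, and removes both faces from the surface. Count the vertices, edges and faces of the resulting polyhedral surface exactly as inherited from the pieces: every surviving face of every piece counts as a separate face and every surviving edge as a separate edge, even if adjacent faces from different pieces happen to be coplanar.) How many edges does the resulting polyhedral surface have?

A decagonal antiprism: V=20, E=40, F=22.
Attach a regular octahedron (V=6, E=12, F=8) along a 3-gon: merge 3 vertices and 3 edges, delete both glued faces → V=23, E=49, F=28.
Attach a regular tetrahedron (V=4, E=6, F=4) along a 3-gon: merge 3 vertices and 3 edges, delete both glued faces → V=24, E=52, F=30.
Check: V − E + F = 24 − 52 + 30 = 2.

52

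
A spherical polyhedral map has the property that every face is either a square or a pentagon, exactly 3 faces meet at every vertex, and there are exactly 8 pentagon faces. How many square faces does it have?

2

Let x be the number of squares; then F = 8 + x.
Edge–face incidences: 2E = 5·8 + 4·x = 40 + 4x.
Every vertex has degree 3, so 3V = 2E.
Euler: V − E + F = 2 ⇒ (2E)/3 − E + (8 + x) = 2.
Multiply by 6: 2·(2E) − 3·(2E) + 6·(8 + x) = 12, i.e. 48 + 6x − (40 + 4x) = 12.
Collecting terms: 2x + 8 = 12, so 2x = 4, so x = 2.
Then 2E = 40 + 4·2 = 48, so E = 24, V = 2E/3 = 16, F = 8 + 2 = 10.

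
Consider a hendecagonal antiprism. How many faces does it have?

An antiprism on an n-gon has two n-gon caps and 2n triangles: V = 2·11 = 22, E = 4·11 = 44, F = 2·11 + 2 = 24.

24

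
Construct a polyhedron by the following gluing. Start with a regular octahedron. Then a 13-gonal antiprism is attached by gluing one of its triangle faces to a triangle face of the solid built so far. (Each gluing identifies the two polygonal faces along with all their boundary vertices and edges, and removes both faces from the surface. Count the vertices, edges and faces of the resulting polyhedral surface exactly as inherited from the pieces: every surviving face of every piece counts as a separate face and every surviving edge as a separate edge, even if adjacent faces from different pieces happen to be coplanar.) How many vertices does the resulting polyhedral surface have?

29

A regular octahedron: V=6, E=12, F=8.
Attach a 13-gonal antiprism (V=26, E=52, F=28) along a 3-gon: merge 3 vertices and 3 edges, delete both glued faces → V=29, E=61, F=34.
Check: V − E + F = 29 − 61 + 34 = 2.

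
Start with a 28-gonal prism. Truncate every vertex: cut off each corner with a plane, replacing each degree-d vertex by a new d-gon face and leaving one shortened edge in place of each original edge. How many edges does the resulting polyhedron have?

The base solid has V = 56, E = 84, F = 30.
Truncation replaces each original edge-end by a new vertex, so V′ = 2E = 168.
Each original edge survives, and each old vertex of degree d contributes d new edges; summing degrees gives Σd = 2E, so E′ = E + 2E = 3E = 252.
Each original face survives and each original vertex becomes one new face: F′ = F + V = 86.

252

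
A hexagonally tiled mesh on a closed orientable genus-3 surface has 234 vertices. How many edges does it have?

χ = 2 − 2·3 = -4, and every face is a hexagon so 6F = 2E.
V − E + F = -4 with E = 6F/2 gives 234 − (6/2 − 1)·F = -4, so F = 119 and E = 357.

357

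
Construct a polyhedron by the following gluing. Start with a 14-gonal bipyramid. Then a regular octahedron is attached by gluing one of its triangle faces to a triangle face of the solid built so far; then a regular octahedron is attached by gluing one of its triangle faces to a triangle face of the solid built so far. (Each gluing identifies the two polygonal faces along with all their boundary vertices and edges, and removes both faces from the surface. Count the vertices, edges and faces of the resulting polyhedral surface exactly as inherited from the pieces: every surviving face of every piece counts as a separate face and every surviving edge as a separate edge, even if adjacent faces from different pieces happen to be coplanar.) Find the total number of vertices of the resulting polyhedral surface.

A 14-gonal bipyramid: V=16, E=42, F=28.
Attach a regular octahedron (V=6, E=12, F=8) along a 3-gon: merge 3 vertices and 3 edges, delete both glued faces → V=19, E=51, F=34.
Attach a regular octahedron (V=6, E=12, F=8) along a 3-gon: merge 3 vertices and 3 edges, delete both glued faces → V=22, E=60, F=40.
Check: V − E + F = 22 − 60 + 40 = 2.

22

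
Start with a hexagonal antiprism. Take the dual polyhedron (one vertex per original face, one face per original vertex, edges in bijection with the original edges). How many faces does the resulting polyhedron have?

The base solid has V = 12, E = 24, F = 14.
The dual swaps V and F and preserves E: V′ = F = 14, E′ = E = 24, F′ = V = 12.

12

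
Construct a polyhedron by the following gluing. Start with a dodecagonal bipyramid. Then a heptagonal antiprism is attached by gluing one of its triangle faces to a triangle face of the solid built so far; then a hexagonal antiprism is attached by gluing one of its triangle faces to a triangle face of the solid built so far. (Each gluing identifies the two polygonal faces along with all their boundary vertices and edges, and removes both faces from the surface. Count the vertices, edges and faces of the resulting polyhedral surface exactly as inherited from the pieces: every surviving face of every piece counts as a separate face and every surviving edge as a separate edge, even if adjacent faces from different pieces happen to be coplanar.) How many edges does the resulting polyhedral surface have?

82

A dodecagonal bipyramid: V=14, E=36, F=24.
Attach a heptagonal antiprism (V=14, E=28, F=16) along a 3-gon: merge 3 vertices and 3 edges, delete both glued faces → V=25, E=61, F=38.
Attach a hexagonal antiprism (V=12, E=24, F=14) along a 3-gon: merge 3 vertices and 3 edges, delete both glued faces → V=34, E=82, F=50.
Check: V − E + F = 34 − 82 + 50 = 2.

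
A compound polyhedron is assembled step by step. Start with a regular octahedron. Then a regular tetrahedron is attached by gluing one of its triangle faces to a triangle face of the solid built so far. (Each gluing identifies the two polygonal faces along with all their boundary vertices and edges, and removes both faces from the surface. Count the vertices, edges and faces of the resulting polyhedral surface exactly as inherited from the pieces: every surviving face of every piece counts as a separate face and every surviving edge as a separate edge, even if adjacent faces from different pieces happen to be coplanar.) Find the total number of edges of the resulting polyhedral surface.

15

A regular octahedron: V=6, E=12, F=8.
Attach a regular tetrahedron (V=4, E=6, F=4) along a 3-gon: merge 3 vertices and 3 edges, delete both glued faces → V=7, E=15, F=10.
Check: V − E + F = 7 − 15 + 10 = 2.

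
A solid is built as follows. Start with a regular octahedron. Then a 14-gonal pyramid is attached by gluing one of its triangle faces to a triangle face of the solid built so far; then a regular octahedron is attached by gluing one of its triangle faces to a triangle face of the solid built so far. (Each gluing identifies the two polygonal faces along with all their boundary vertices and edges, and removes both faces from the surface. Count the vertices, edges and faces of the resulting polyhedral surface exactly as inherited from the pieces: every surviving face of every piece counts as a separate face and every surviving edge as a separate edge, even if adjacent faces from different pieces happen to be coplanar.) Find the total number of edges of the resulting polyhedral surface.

46

A regular octahedron: V=6, E=12, F=8.
Attach a 14-gonal pyramid (V=15, E=28, F=15) along a 3-gon: merge 3 vertices and 3 edges, delete both glued faces → V=18, E=37, F=21.
Attach a regular octahedron (V=6, E=12, F=8) along a 3-gon: merge 3 vertices and 3 edges, delete both glued faces → V=21, E=46, F=27.
Check: V − E + F = 21 − 46 + 27 = 2.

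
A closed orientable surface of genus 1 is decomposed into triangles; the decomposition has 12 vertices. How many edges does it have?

36

χ = 2 − 2·1 = 0, and every face is a triangle so 3F = 2E.
V − E + F = 0 with E = 3F/2 gives 12 − (3/2 − 1)·F = 0, so F = 24 and E = 36.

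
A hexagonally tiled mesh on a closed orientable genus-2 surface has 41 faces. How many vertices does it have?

80

χ = 2 − 2·2 = -2, and every face is a hexagon so 6F = 2E.
E = 6·41/2 = 123. Then V = -2 + E − F = -2 + 123 − 41 = 80.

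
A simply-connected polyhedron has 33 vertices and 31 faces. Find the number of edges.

62

Here V − E + F = 2.
E = V + F − (2) = 33 + 31 − (2) = 62.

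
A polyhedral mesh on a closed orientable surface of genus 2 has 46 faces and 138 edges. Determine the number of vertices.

For a closed orientable surface of genus 2, χ = 2 − 2·2 = -2.
V = -2 + E − F = -2 + 138 − 46 = 90.

90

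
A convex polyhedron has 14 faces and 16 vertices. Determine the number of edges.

28

Here V − E + F = 2.
E = V + F − (2) = 16 + 14 − (2) = 28.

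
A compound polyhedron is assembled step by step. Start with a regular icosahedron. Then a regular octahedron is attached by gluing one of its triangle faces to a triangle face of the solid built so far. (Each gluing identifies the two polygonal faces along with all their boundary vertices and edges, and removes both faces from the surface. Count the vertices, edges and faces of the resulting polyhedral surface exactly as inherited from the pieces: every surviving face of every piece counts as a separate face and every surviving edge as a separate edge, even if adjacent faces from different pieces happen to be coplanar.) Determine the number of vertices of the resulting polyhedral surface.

A regular icosahedron: V=12, E=30, F=20.
Attach a regular octahedron (V=6, E=12, F=8) along a 3-gon: merge 3 vertices and 3 edges, delete both glued faces → V=15, E=39, F=26.
Check: V − E + F = 15 − 39 + 26 = 2.

15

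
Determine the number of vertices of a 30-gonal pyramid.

A pyramid on an n-gon base has one n-gon and n triangles: V = 30 + 1 = 31, E = 2·30 = 60, F = 30 + 1 = 31.

31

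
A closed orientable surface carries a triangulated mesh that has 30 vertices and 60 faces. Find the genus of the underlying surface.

Every face is a triangle, so 2E = 3·60 = 180, giving E = 90.
χ = V − E + F = 30 − 90 + 60 = 0.
For a closed orientable surface χ = 2 − 2g, so g = (2 − (0))/2 = 1.

1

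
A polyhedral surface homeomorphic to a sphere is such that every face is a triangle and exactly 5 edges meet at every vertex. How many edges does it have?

Each face has 3 edges and each edge borders two faces, so 2E = 3F.
Each vertex has degree 5, so 5V = 2E and hence V = 3F/5.
Euler: V − E + F = 2 ⇒ (3F/5) − (3F/2) + F = 2.
Multiply by 10: (6 − 15 + 10)F = 20, i.e. 1F = 20.
So F = 20, E = 3·20/2 = 30, V = 3·20/5 = 12.

30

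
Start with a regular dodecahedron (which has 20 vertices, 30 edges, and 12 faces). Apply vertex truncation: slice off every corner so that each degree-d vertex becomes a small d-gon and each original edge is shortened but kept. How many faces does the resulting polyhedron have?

32

Truncation replaces each original edge-end by a new vertex, so V′ = 2E = 60.
Each original edge survives, and each old vertex of degree d contributes d new edges; summing degrees gives Σd = 2E, so E′ = E + 2E = 3E = 90.
Each original face survives and each original vertex becomes one new face: F′ = F + V = 32.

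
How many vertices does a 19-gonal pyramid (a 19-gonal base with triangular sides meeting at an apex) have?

A pyramid on an n-gon base has one n-gon and n triangles: V = 19 + 1 = 20, E = 2·19 = 38, F = 19 + 1 = 20.
Check: V − E + F = 20 − 38 + 20 = 2.

20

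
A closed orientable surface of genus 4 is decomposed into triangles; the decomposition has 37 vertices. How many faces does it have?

86

χ = 2 − 2·4 = -6, and every face is a triangle so 3F = 2E.
V − E + F = -6 with E = 3F/2 gives 37 − (3/2 − 1)·F = -6, so F = 86 and E = 129.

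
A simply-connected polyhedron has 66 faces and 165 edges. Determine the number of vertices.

101

Here V − E + F = 2.
V = 2 + E − F = 2 + 165 − 66 = 101.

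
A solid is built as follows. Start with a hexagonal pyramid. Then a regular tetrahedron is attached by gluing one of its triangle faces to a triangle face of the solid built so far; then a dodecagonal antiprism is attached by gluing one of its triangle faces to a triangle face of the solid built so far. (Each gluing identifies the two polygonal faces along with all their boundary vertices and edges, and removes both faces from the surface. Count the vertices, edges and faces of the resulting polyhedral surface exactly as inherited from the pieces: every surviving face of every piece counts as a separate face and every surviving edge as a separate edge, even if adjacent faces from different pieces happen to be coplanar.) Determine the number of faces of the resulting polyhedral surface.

A hexagonal pyramid: V=7, E=12, F=7.
Attach a regular tetrahedron (V=4, E=6, F=4) along a 3-gon: merge 3 vertices and 3 edges, delete both glued faces → V=8, E=15, F=9.
Attach a dodecagonal antiprism (V=24, E=48, F=26) along a 3-gon: merge 3 vertices and 3 edges, delete both glued faces → V=29, E=60, F=33.
Check: V − E + F = 29 − 60 + 33 = 2.

33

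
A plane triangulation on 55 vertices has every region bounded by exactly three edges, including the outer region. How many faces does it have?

In a plane triangulation 3F = 2E and V − E + F = 2, so F = 2V − 4 = 2·55 − 4 = 106.

106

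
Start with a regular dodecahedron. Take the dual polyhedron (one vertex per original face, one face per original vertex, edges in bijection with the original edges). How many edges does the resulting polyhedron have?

The base solid has V = 20, E = 30, F = 12.
The dual swaps V and F and preserves E: V′ = F = 12, E′ = E = 30, F′ = V = 20.

30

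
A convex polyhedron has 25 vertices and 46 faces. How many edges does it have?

69

Here V − E + F = 2.
E = V + F − (2) = 25 + 46 − (2) = 69.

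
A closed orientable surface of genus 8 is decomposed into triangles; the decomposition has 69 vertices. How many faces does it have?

166

χ = 2 − 2·8 = -14, and every face is a triangle so 3F = 2E.
V − E + F = -14 with E = 3F/2 gives 69 − (3/2 − 1)·F = -14, so F = 166 and E = 249.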